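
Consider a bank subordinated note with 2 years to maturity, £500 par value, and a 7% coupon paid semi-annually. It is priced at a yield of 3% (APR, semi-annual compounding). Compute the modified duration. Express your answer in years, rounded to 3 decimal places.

Periodic yield y = 0.015. First find Macaulay duration:
  t   CF        PV=CF/(1+0.015)^t    t·PV
  1        17.50        17.2414        17.2414
  2        17.50        16.9866        33.9732
  3        17.50        16.7355        50.2066
  4       517.50       487.5803     1,950.3214
  Σ                    538.5438     2,051.7425
P = 538.5438; Macaulay duration = 2,051.7425 / 538.5438 = 3.80980 half-year periods = 1.90490 years.
Modified duration = D_Mac / (1 + y) = 1.90490 / 1.015 = 1.87675 years.

1.877 years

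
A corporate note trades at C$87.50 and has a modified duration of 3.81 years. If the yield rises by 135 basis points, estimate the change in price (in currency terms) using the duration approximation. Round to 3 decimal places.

-C$4.501

Duration approximation: ΔP/P ≈ -D_mod · Δy = -3.81 × (+0.0135) = -0.051435.
ΔP ≈ 87.50 × (-0.051435) = -4.5005625.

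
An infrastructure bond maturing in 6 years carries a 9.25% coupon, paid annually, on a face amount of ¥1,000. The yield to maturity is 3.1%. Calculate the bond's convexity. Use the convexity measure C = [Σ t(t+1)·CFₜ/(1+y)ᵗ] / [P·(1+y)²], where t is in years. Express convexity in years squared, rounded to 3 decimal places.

31.032

With y = 0.031:
  t   CF        PV=CF/(1+0.031)^t    t·PV        t(t+1)·PV
  1        92.50        89.7187        89.7187         179.4374
  2        92.50        87.0211       174.0421         522.1264
  3        92.50        84.4045       253.2136       1,012.8543
  4        92.50        81.8667       327.4666       1,637.3332
  5        92.50        79.4051       397.0255       2,382.1531
  6     1,092.50       909.6398     5,457.8388      38,204.8716
  Σ                  1,332.0559     6,699.3054      43,938.7760
P = 1,332.0559.
Convexity = Σ t(t+1)·PV / [P·(1+y)²] = 43,938.7760 / (1,332.0559 × 1.062961) = 31.03189.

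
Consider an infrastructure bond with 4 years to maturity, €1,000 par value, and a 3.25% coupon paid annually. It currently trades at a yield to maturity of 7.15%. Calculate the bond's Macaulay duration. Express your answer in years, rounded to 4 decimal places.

Periodic yield y = 0.0715. Discount each cash flow and weight by its year:
  t   CF        PV=CF/(1+0.0715)^t    t·PV
  1        32.50        30.3313        30.3313
  2        32.50        28.3073        56.6147
  3        32.50        26.4184        79.2553
  4     1,032.50       783.2878     3,133.1512
  Σ                    868.3449     3,299.3524
Price P = Σ PV = 868.3449.
Macaulay duration = Σ(t·PV) / P = 3,299.3524 / 868.3449 = 3.79959 years.

3.7996 years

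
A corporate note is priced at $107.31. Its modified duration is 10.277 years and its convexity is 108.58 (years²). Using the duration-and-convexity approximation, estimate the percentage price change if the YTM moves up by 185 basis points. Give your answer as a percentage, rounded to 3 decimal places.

Duration effect: -D_mod·Δy = -10.277 × (+0.0185) = -0.1901245
Convexity effect: ½·C·(Δy)² = 0.5 × 108.58 × (0.0185)² = +0.0185807525
ΔP/P ≈ -0.1901245 + 0.0185807525 = -0.1715437475
= -17.15437475%.

-17.154%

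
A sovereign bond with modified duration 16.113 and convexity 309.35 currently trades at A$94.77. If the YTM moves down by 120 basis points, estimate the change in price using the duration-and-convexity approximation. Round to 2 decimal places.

+A$20.44

Duration effect: -D_mod·Δy = -16.113 × (-0.012) = +0.193356
Convexity effect: ½·C·(Δy)² = 0.5 × 309.35 × (-0.012)² = +0.0222732
ΔP/P ≈ +0.193356 + 0.0222732 = +0.2156292
ΔP ≈ 94.77 × (+0.2156292) = +20.435179284.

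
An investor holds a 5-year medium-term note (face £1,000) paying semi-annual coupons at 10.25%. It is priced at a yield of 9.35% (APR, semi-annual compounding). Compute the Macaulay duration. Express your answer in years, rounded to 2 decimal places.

Periodic yield y = 0.04675. Discount each cash flow and weight by its period:
  t   CF        PV=CF/(1+0.04675)^t    t·PV
  1        51.25        48.9611        48.9611
  2        51.25        46.7744        93.5487
  3        51.25        44.6853       134.0560
  4        51.25        42.6896       170.7584
  5        51.25        40.7830       203.9149
  6        51.25        38.9615       233.7692
  7        51.25        37.2214       260.5500
  8        51.25        35.5590       284.4724
  9        51.25        33.9709       305.7382
  10    1,051.25       665.6966     6,656.9656
  Σ                  1,035.3028     8,392.7345
Price P = Σ PV = 1,035.3028.
Macaulay duration = Σ(t·PV) / P = 8,392.7345 / 1,035.3028 = 8.10655 half-year periods.
In years: 8.10655 / 2 = 4.05328 years.

4.05 years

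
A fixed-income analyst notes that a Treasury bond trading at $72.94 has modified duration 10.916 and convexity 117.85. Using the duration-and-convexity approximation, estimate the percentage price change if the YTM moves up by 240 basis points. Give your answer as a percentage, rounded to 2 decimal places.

-22.80%

Duration effect: -D_mod·Δy = -10.916 × (+0.024) = -0.261984
Convexity effect: ½·C·(Δy)² = 0.5 × 117.85 × (0.024)² = +0.0339408
ΔP/P ≈ -0.261984 + 0.0339408 = -0.2280432
= -22.80432%.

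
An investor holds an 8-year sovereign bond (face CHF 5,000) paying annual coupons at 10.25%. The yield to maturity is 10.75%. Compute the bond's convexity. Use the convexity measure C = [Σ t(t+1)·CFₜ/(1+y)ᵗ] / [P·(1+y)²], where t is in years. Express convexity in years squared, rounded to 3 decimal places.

With y = 0.1075:
  t   CF        PV=CF/(1+0.1075)^t    t·PV        t(t+1)·PV
  1       512.50       462.7540       462.7540         925.5079
  2       512.50       417.8365       835.6730       2,507.0191
  3       512.50       377.2790     1,131.8371       4,527.3483
  4       512.50       340.6583     1,362.6331       6,813.1653
  5       512.50       307.5921     1,537.9606       9,227.7634
  6       512.50       277.7355     1,666.4133      11,664.8928
  7       512.50       250.7770     1,755.4391      14,043.5127
  8     5,512.50     2,435.5594    19,484.4751     175,360.2758
  Σ                  4,870.1918    28,237.1851     225,069.4853
P = 4,870.1918.
Convexity = Σ t(t+1)·PV / [P·(1+y)²] = 225,069.4853 / (4,870.1918 × 1.226556) = 37.67759.

37.678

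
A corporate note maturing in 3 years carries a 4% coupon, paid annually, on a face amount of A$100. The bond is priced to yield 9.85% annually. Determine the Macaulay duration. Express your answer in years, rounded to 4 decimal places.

Periodic yield y = 0.0985. Discount each cash flow and weight by its year:
  t   CF        PV=CF/(1+0.0985)^t    t·PV
  1         4.00         3.6413         3.6413
  2         4.00         3.3148         6.6296
  3       104.00        78.4573       235.3718
  Σ                     85.4134       245.6428
Price P = Σ PV = 85.4134.
Macaulay duration = Σ(t·PV) / P = 245.6428 / 85.4134 = 2.87593 years.

2.8759 years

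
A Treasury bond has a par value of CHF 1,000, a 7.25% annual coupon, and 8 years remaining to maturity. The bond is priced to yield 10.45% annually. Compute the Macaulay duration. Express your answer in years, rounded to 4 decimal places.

6.1632 years

Periodic yield y = 0.1045. Discount each cash flow and weight by its year:
  t   CF        PV=CF/(1+0.1045)^t    t·PV
  1        72.50        65.6406        65.6406
  2        72.50        59.4301       118.8602
  3        72.50        53.8073       161.4218
  4        72.50        48.7164       194.8656
  5        72.50        44.1072       220.5360
  6        72.50        39.9341       239.6045
  7        72.50        36.1558       253.0906
  8     1,072.50       484.2521     3,874.0170
  Σ                    832.0435     5,128.0362
Price P = Σ PV = 832.0435.
Macaulay duration = Σ(t·PV) / P = 5,128.0362 / 832.0435 = 6.16318 years.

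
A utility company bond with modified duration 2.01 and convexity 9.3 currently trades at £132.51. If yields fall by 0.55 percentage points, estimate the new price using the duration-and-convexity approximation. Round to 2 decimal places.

£133.99

Duration effect: -D_mod·Δy = -2.01 × (-0.0055) = +0.011055
Convexity effect: ½·C·(Δy)² = 0.5 × 9.3 × (-0.0055)² = +0.0001406625
ΔP/P ≈ +0.011055 + 0.0001406625 = +0.0111956625
New price ≈ 132.51 × (1 + 0.0111956625) = 133.993537237875.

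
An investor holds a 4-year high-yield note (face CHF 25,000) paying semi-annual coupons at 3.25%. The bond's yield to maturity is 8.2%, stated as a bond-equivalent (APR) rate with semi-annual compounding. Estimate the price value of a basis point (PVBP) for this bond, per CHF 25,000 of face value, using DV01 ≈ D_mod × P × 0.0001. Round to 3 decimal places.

CHF 7.527

Periodic yield y = 0.041.
  t   CF        PV=CF/(1+0.041)^t    t·PV
  1       406.25       390.2498       390.2498
  2       406.25       374.8797       749.7594
  3       406.25       360.1150     1,080.3449
  4       406.25       345.9318     1,383.7271
  5       406.25       332.3072     1,661.5359
  6       406.25       319.2192     1,915.3152
  7       406.25       306.6467     2,146.5268
  8    25,406.25    18,421.9132   147,375.3054
  Σ                 20,851.2624   156,702.7645
P = 20,851.2624; D_Mac = 7.51527 half-year periods = 3.75763 yrs; D_mod = 3.60964 yrs.
DV01 ≈ 3.60964 × 20,851.2624 × 0.0001 = 7.526550.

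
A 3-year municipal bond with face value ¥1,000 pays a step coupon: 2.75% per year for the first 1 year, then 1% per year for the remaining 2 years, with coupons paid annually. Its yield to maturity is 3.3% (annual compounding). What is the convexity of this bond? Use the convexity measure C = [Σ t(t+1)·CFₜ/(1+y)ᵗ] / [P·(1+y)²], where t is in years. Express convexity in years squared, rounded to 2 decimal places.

10.93

With y = 0.033:
  t   CF        PV=CF/(1+0.033)^t    t·PV        t(t+1)·PV
  1        27.50        26.6215        26.6215          53.2430
  2        10.00         9.3713        18.7426          56.2277
  3     1,010.00       916.2635     2,748.7906      10,995.1626
  Σ                    952.2563     2,794.1547      11,104.6333
P = 952.2563.
Convexity = Σ t(t+1)·PV / [P·(1+y)²] = 11,104.6333 / (952.2563 × 1.067089) = 10.92823.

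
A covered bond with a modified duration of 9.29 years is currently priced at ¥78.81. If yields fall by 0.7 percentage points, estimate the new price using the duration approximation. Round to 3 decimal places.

¥83.935

Duration approximation: ΔP/P ≈ -D_mod · Δy = -9.29 × (-0.007) = +0.065030.
New price ≈ 78.81 × (1 + 0.065030) = 83.9350143.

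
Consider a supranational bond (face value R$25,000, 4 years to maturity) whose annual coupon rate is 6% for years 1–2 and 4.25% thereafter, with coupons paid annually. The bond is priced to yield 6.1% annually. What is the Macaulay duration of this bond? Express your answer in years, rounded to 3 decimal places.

3.678 years

Periodic yield y = 0.061. Discount each cash flow and weight by its year:
  t   CF        PV=CF/(1+0.061)^t    t·PV
  1     1,500.00     1,413.7606     1,413.7606
  2     1,500.00     1,332.4794     2,664.9587
  3     1,062.50       889.5754     2,668.7263
  4    26,062.50    20,566.2228    82,264.8913
  Σ                 24,202.0382    89,012.3369
Price P = Σ PV = 24,202.0382.
Macaulay duration = Σ(t·PV) / P = 89,012.3369 / 24,202.0382 = 3.67789 years.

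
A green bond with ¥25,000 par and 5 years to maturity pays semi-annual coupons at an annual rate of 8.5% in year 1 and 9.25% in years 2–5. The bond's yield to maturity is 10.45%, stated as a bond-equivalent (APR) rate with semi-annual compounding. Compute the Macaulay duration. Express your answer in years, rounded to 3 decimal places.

Periodic yield y = 0.05225. Discount each cash flow and weight by its period:
  t   CF        PV=CF/(1+0.05225)^t    t·PV
  1     1,062.50     1,009.7410     1,009.7410
  2     1,062.50       959.6018     1,919.2037
  3     1,156.25       992.4187     2,977.2561
  4     1,156.25       943.1397     3,772.5586
  5     1,156.25       896.3076     4,481.5379
  6     1,156.25       851.8010     5,110.8059
  7     1,156.25       809.5044     5,666.5307
  8     1,156.25       769.3080     6,154.4643
  9     1,156.25       731.1077     6,579.9690
  10   26,156.25    15,717.5965   157,175.9650
  Σ                 23,680.5264   194,848.0323
Price P = Σ PV = 23,680.5264.
Macaulay duration = Σ(t·PV) / P = 194,848.0323 / 23,680.5264 = 8.22820 half-year periods.
In years: 8.22820 / 2 = 4.11410 years.

4.114 years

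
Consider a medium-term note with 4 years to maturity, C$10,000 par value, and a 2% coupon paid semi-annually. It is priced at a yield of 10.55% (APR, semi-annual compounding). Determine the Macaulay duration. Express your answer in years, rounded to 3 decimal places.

Periodic yield y = 0.05275. Discount each cash flow and weight by its period:
  t   CF        PV=CF/(1+0.05275)^t    t·PV
  1       100.00        94.9893        94.9893
  2       100.00        90.2297       180.4594
  3       100.00        85.7086       257.1257
  4       100.00        81.4140       325.6559
  5       100.00        77.3346       386.6729
  6       100.00        73.4596       440.7575
  7       100.00        69.7788       488.4513
  8    10,100.00     6,694.5189    53,556.1513
  Σ                  7,267.4334    55,730.2635
Price P = Σ PV = 7,267.4334.
Macaulay duration = Σ(t·PV) / P = 55,730.2635 / 7,267.4334 = 7.66849 half-year periods.
In years: 7.66849 / 2 = 3.83425 years.

3.834 years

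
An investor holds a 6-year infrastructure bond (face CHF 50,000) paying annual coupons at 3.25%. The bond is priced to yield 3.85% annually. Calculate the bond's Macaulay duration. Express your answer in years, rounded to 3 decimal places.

5.539 years

Periodic yield y = 0.0385. Discount each cash flow and weight by its year:
  t   CF        PV=CF/(1+0.0385)^t    t·PV
  1     1,625.00     1,564.7569     1,564.7569
  2     1,625.00     1,506.7471     3,013.4942
  3     1,625.00     1,450.8879     4,352.6637
  4     1,625.00     1,397.0996     5,588.3983
  5     1,625.00     1,345.3053     6,726.5266
  6    51,625.00    41,154.8534   246,929.1206
  Σ                 48,419.6502   268,174.9604
Price P = Σ PV = 48,419.6502.
Macaulay duration = Σ(t·PV) / P = 268,174.9604 / 48,419.6502 = 5.53856 years.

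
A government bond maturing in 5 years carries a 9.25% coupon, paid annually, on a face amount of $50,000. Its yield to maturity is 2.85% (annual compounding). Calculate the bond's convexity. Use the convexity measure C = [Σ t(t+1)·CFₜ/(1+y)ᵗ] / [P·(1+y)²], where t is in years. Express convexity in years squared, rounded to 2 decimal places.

With y = 0.0285:
  t   CF        PV=CF/(1+0.0285)^t    t·PV        t(t+1)·PV
  1     4,625.00     4,496.8401     4,496.8401       8,993.6801
  2     4,625.00     4,372.2315     8,744.4629      26,233.3888
  3     4,625.00     4,251.0758    12,753.2274      51,012.9096
  4     4,625.00     4,133.2774    16,533.1096      82,665.5479
  5    54,625.00    47,464.6158   237,323.0790   1,423,938.4739
  Σ                 64,718.0405   279,850.7190   1,592,844.0003
P = 64,718.0405.
Convexity = Σ t(t+1)·PV / [P·(1+y)²] = 1,592,844.0003 / (64,718.0405 × 1.057812) = 23.26694.

23.27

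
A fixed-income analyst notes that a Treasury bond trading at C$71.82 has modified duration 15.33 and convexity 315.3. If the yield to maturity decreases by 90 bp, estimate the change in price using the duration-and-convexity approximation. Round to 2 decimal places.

Duration effect: -D_mod·Δy = -15.33 × (-0.009) = +0.137970
Convexity effect: ½·C·(Δy)² = 0.5 × 315.3 × (-0.009)² = +0.01276965
ΔP/P ≈ +0.137970 + 0.01276965 = +0.15073965
ΔP ≈ 71.82 × (+0.15073965) = +10.826121663.

+C$10.83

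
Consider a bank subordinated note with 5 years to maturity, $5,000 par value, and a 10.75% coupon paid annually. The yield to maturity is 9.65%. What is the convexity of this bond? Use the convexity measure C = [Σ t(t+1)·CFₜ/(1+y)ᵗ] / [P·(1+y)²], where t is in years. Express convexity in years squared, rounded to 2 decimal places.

With y = 0.0965:
  t   CF        PV=CF/(1+0.0965)^t    t·PV        t(t+1)·PV
  1       537.50       490.1961       490.1961         980.3922
  2       537.50       447.0552       894.1105       2,682.3315
  3       537.50       407.7111     1,223.1334       4,892.5335
  4       537.50       371.8296     1,487.3183       7,436.5914
  5     5,537.50     3,493.5789    17,467.8946     104,807.3678
  Σ                  5,210.3709    21,562.6529     120,799.2163
P = 5,210.3709.
Convexity = Σ t(t+1)·PV / [P·(1+y)²] = 120,799.2163 / (5,210.3709 × 1.202312) = 19.28316.

19.28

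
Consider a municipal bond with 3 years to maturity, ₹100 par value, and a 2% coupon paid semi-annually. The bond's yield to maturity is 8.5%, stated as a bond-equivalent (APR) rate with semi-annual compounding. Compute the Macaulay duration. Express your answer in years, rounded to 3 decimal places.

2.918 years

Periodic yield y = 0.0425. Discount each cash flow and weight by its period:
  t   CF        PV=CF/(1+0.0425)^t    t·PV
  1         1.00         0.9592         0.9592
  2         1.00         0.9201         1.8403
  3         1.00         0.8826         2.6478
  4         1.00         0.8466         3.3865
  5         1.00         0.8121         4.0606
  6       101.00        78.6801       472.0807
  Σ                     83.1008       484.9752
Price P = Σ PV = 83.1008.
Macaulay duration = Σ(t·PV) / P = 484.9752 / 83.1008 = 5.83598 half-year periods.
In years: 5.83598 / 2 = 2.91799 years.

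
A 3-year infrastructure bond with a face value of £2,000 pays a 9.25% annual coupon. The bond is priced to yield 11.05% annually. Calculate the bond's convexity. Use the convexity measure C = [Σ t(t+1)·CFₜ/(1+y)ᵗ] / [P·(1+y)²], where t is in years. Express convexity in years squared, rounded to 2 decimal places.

With y = 0.1105:
  t   CF        PV=CF/(1+0.1105)^t    t·PV        t(t+1)·PV
  1       185.00       166.5916       166.5916         333.1833
  2       185.00       150.0150       300.0299         900.0898
  3     2,185.00     1,595.4961     4,786.4884      19,145.9535
  Σ                  1,912.1027     5,253.1099      20,379.2265
P = 1,912.1027.
Convexity = Σ t(t+1)·PV / [P·(1+y)²] = 20,379.2265 / (1,912.1027 × 1.233210) = 8.64250.

8.64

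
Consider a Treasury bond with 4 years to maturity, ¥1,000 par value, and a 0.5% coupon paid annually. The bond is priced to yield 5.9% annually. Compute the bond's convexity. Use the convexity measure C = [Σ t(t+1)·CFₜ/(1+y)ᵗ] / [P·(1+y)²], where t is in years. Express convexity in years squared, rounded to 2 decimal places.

17.63

With y = 0.059:
  t   CF        PV=CF/(1+0.059)^t    t·PV        t(t+1)·PV
  1         5.00         4.7214         4.7214           9.4429
  2         5.00         4.4584         8.9168          26.7503
  3         5.00         4.2100        12.6300          50.5200
  4     1,005.00       799.0652     3,196.2608      15,981.3042
  Σ                    812.4550     3,222.5290      16,068.0174
P = 812.4550.
Convexity = Σ t(t+1)·PV / [P·(1+y)²] = 16,068.0174 / (812.4550 × 1.121481) = 17.63482.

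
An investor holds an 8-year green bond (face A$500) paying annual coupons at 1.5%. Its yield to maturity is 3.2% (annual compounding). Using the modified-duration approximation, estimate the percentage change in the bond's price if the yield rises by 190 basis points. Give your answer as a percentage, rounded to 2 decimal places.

-13.93%

Periodic yield y = 0.032. Modified duration first:
  t   CF        PV=CF/(1+0.032)^t    t·PV
  1         7.50         7.2674         7.2674
  2         7.50         7.0421        14.0842
  3         7.50         6.8237        20.4712
  4         7.50         6.6121        26.4486
  5         7.50         6.4071        32.0356
  6         7.50         6.2084        37.2507
  7         7.50         6.0159        42.1116
  8       507.50       394.4559     3,155.6473
  Σ                    440.8328     3,335.3166
P = 440.8328; D_Mac = 7.56594 yrs; D_mod = 7.56594/(1+0.032) = 7.33134 yrs.
ΔP/P ≈ -D_mod · Δy = -7.33134 × (+0.019) = -0.139295 = -13.9295%.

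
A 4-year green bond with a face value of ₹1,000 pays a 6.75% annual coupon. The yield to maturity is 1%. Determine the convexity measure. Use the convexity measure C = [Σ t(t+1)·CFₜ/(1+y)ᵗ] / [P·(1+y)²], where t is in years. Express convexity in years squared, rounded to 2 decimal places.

With y = 0.01:
  t   CF        PV=CF/(1+0.01)^t    t·PV        t(t+1)·PV
  1        67.50        66.8317        66.8317         133.6634
  2        67.50        66.1700       132.3400         397.0199
  3        67.50        65.5148       196.5445         786.1780
  4     1,067.50     1,025.8465     4,103.3861      20,516.9304
  Σ                  1,224.3630     4,499.1022      21,833.7916
P = 1,224.3630.
Convexity = Σ t(t+1)·PV / [P·(1+y)²] = 21,833.7916 / (1,224.3630 × 1.020100) = 17.48140.

17.48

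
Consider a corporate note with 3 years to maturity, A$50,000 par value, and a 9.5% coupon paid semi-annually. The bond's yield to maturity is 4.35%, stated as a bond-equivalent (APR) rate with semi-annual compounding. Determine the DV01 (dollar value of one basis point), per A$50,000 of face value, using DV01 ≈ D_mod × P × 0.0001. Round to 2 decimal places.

Periodic yield y = 0.02175.
  t   CF        PV=CF/(1+0.02175)^t    t·PV
  1     2,375.00     2,324.4434     2,324.4434
  2     2,375.00     2,274.9629     4,549.9258
  3     2,375.00     2,226.5358     6,679.6073
  4     2,375.00     2,179.1395     8,716.5579
  5     2,375.00     2,132.7521    10,663.7606
  6    52,375.00    46,031.6092   276,189.6553
  Σ                 57,169.4428   309,123.9503
P = 57,169.4428; D_Mac = 5.40715 half-year periods = 2.70358 yrs; D_mod = 2.64603 yrs.
DV01 ≈ 2.64603 × 57,169.4428 × 0.0001 = 15.127181.

A$15.13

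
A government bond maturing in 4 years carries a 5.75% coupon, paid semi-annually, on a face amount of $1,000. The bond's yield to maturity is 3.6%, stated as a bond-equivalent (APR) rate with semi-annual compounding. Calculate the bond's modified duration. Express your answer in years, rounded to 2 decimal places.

3.58 years

Periodic yield y = 0.018. First find Macaulay duration:
  t   CF        PV=CF/(1+0.018)^t    t·PV
  1        28.75        28.2417        28.2417
  2        28.75        27.7423        55.4846
  3        28.75        27.2518        81.7553
  4        28.75        26.7699       107.0796
  5        28.75        26.2966       131.4828
  6        28.75        25.8316       154.9896
  7        28.75        25.3748       177.6239
  8     1,028.75       891.9235     7,135.3883
  Σ                  1,079.4321     7,872.0457
P = 1,079.4321; Macaulay duration = 7,872.0457 / 1,079.4321 = 7.29277 half-year periods = 3.64638 years.
Modified duration = D_Mac / (1 + y) = 3.64638 / 1.018 = 3.58191 years.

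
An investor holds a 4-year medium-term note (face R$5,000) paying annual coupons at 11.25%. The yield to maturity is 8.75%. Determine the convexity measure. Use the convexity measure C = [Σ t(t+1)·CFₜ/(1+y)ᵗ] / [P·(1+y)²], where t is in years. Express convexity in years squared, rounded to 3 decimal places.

13.867

With y = 0.0875:
  t   CF        PV=CF/(1+0.0875)^t    t·PV        t(t+1)·PV
  1       562.50       517.2414       517.2414       1,034.4828
  2       562.50       475.6243       951.2485       2,853.7455
  3       562.50       437.3556     1,312.0669       5,248.2677
  4     5,562.50     3,976.9759    15,907.9037      79,539.5184
  Σ                  5,407.1972    18,688.4605      88,676.0144
P = 5,407.1972.
Convexity = Σ t(t+1)·PV / [P·(1+y)²] = 88,676.0144 / (5,407.1972 × 1.182656) = 13.86677.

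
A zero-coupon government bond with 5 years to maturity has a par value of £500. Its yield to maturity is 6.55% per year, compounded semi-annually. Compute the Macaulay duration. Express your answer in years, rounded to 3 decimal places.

A zero-coupon bond has a single cash flow at maturity, so its Macaulay duration equals its maturity: 5 years.
(Equivalently: 10 semi-annual periods ÷ 2 = 5 years.)

5.000 years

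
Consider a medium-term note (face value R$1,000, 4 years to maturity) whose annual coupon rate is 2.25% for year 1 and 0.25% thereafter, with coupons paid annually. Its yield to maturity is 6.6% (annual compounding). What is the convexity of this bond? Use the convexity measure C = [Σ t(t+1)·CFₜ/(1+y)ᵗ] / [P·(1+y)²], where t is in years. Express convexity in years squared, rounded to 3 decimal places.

17.131

With y = 0.066:
  t   CF        PV=CF/(1+0.066)^t    t·PV        t(t+1)·PV
  1        22.50        21.1069        21.1069          42.2139
  2         2.50         2.2000         4.4000          13.2001
  3         2.50         2.0638         6.1914          24.7656
  4     1,002.50       776.3464     3,105.3857      15,526.9287
  Σ                    801.7172     3,137.0841      15,607.1083
P = 801.7172.
Convexity = Σ t(t+1)·PV / [P·(1+y)²] = 15,607.1083 / (801.7172 × 1.136356) = 17.13116.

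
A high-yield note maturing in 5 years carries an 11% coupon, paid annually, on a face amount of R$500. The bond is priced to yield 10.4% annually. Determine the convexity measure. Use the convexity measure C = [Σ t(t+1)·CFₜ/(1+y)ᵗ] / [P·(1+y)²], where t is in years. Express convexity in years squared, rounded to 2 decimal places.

18.86

With y = 0.104:
  t   CF        PV=CF/(1+0.104)^t    t·PV        t(t+1)·PV
  1        55.00        49.8188        49.8188          99.6377
  2        55.00        45.1258        90.2515         270.7546
  3        55.00        40.8748       122.6244         490.4974
  4        55.00        37.0243       148.0970         740.4852
  5       555.00       338.4135     1,692.0673      10,152.4035
  Σ                    511.2571     2,102.8590      11,753.7784
P = 511.2571.
Convexity = Σ t(t+1)·PV / [P·(1+y)²] = 11,753.7784 / (511.2571 × 1.218816) = 18.86253.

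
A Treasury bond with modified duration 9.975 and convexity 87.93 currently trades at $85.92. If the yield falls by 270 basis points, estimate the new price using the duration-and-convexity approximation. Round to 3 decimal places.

Duration effect: -D_mod·Δy = -9.975 × (-0.027) = +0.269325
Convexity effect: ½·C·(Δy)² = 0.5 × 87.93 × (-0.027)² = +0.032050485
ΔP/P ≈ +0.269325 + 0.032050485 = +0.301375485
New price ≈ 85.92 × (1 + 0.301375485) = 111.8141816712.

$111.814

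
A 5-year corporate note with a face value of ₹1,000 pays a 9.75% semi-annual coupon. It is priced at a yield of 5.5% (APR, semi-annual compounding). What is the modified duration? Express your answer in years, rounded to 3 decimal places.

Periodic yield y = 0.0275. First find Macaulay duration:
  t   CF        PV=CF/(1+0.0275)^t    t·PV
  1        48.75        47.4453        47.4453
  2        48.75        46.1754        92.3509
  3        48.75        44.9396       134.8188
  4        48.75        43.7368       174.9473
  5        48.75        42.5663       212.8313
  6        48.75        41.4270       248.5621
  7        48.75        40.3183       282.2278
  8        48.75        39.2392       313.9135
  9        48.75        38.1890       343.7009
  10    1,048.75       799.5648     7,995.6480
  Σ                  1,183.6016     9,846.4458
P = 1,183.6016; Macaulay duration = 9,846.4458 / 1,183.6016 = 8.31905 half-year periods = 4.15953 years.
Modified duration = D_Mac / (1 + y) = 4.15953 / 1.0275 = 4.04820 years.

4.048 years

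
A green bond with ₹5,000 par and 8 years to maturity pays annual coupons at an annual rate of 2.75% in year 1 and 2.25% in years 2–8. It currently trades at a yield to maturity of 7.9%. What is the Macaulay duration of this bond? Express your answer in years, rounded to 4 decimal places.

Periodic yield y = 0.079. Discount each cash flow and weight by its year:
  t   CF        PV=CF/(1+0.079)^t    t·PV
  1       137.50       127.4328       127.4328
  2       112.50        96.6295       193.2590
  3       112.50        89.5547       268.6640
  4       112.50        82.9978       331.9913
  5       112.50        76.9211       384.6053
  6       112.50        71.2892       427.7353
  7       112.50        66.0697       462.4880
  8     5,112.50     2,782.6704    22,261.3630
  Σ                  3,393.5651    24,457.5386
Price P = Σ PV = 3,393.5651.
Macaulay duration = Σ(t·PV) / P = 24,457.5386 / 3,393.5651 = 7.20703 years.

7.2070 years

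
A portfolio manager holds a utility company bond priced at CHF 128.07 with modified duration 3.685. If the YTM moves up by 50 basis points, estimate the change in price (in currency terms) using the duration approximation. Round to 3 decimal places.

-CHF 2.360

Duration approximation: ΔP/P ≈ -D_mod · Δy = -3.685 × (+0.005) = -0.018425.
ΔP ≈ 128.07 × (-0.018425) = -2.35968975.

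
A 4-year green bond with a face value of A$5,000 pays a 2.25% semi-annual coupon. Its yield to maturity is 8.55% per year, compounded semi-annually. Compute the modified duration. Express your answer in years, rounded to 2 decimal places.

3.67 years

Periodic yield y = 0.04275. First find Macaulay duration:
  t   CF        PV=CF/(1+0.04275)^t    t·PV
  1        56.25        53.9439        53.9439
  2        56.25        51.7323       103.4647
  3        56.25        49.6115       148.8344
  4        56.25        47.5775       190.3101
  5        56.25        45.6270       228.1348
  6        56.25        43.7564       262.5383
  7        56.25        41.9625       293.7374
  8     5,056.25     3,617.3202    28,938.5614
  Σ                  3,951.5312    30,219.5248
P = 3,951.5312; Macaulay duration = 30,219.5248 / 3,951.5312 = 7.64755 half-year periods = 3.82377 years.
Modified duration = D_Mac / (1 + y) = 3.82377 / 1.04275 = 3.66701 years.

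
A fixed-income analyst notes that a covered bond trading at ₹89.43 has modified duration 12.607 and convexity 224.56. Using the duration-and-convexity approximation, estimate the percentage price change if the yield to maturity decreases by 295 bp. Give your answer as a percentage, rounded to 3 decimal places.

Duration effect: -D_mod·Δy = -12.607 × (-0.0295) = +0.3719065
Convexity effect: ½·C·(Δy)² = 0.5 × 224.56 × (-0.0295)² = +0.09771167
ΔP/P ≈ +0.3719065 + 0.09771167 = +0.46961817
= +46.961817%.

+46.962%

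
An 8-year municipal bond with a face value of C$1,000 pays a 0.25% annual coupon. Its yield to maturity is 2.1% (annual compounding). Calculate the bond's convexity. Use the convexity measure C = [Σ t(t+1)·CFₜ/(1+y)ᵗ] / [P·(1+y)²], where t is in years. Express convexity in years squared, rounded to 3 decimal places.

With y = 0.021:
  t   CF        PV=CF/(1+0.021)^t    t·PV        t(t+1)·PV
  1         2.50         2.4486         2.4486           4.8972
  2         2.50         2.3982         4.7964          14.3893
  3         2.50         2.3489         7.0467          28.1867
  4         2.50         2.3006         9.2023          46.0116
  5         2.50         2.2533        11.2663          67.5978
  6         2.50         2.2069        13.2415          92.6904
  7         2.50         2.1615        15.1307         121.0453
  8     1,002.50       848.9428     6,791.5426      61,123.8837
  Σ                    865.0608     6,854.6751      61,498.7020
P = 865.0608.
Convexity = Σ t(t+1)·PV / [P·(1+y)²] = 61,498.7020 / (865.0608 × 1.042441) = 68.19740.

68.197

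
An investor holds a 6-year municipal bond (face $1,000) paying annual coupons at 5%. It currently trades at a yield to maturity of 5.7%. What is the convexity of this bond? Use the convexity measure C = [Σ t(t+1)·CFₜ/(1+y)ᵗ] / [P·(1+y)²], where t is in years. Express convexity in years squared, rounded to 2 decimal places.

With y = 0.057:
  t   CF        PV=CF/(1+0.057)^t    t·PV        t(t+1)·PV
  1        50.00        47.3037        47.3037          94.6074
  2        50.00        44.7528        89.5056         268.5167
  3        50.00        42.3394       127.0183         508.0732
  4        50.00        40.0562       160.2249         801.1246
  5        50.00        37.8961       189.4807       1,136.8844
  6     1,050.00       752.9036     4,517.4216      31,621.9513
  Σ                    965.2519     5,130.9548      34,431.1576
P = 965.2519.
Convexity = Σ t(t+1)·PV / [P·(1+y)²] = 34,431.1576 / (965.2519 × 1.117249) = 31.92721.

31.93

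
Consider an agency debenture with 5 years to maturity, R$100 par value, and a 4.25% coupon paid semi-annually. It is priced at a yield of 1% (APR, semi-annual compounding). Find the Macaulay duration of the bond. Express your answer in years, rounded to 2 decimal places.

4.59 years

Periodic yield y = 0.005. Discount each cash flow and weight by its period:
  t   CF        PV=CF/(1+0.005)^t    t·PV
  1        2.125         2.1144         2.1144
  2        2.125         2.1039         4.2078
  3        2.125         2.0934         6.2803
  4        2.125         2.0830         8.3321
  5        2.125         2.0727        10.3633
  6        2.125         2.0624        12.3741
  7        2.125         2.0521        14.3646
  8        2.125         2.0419        16.3350
  9        2.125         2.0317        18.2855
  10     102.125        97.1564       971.5641
  Σ                    115.8119     1,064.2214
Price P = Σ PV = 115.8119.
Macaulay duration = Σ(t·PV) / P = 1,064.2214 / 115.8119 = 9.18922 half-year periods.
In years: 9.18922 / 2 = 4.59461 years.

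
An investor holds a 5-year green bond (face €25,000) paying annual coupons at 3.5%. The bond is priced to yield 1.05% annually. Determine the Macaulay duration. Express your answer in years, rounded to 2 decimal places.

Periodic yield y = 0.0105. Discount each cash flow and weight by its year:
  t   CF        PV=CF/(1+0.0105)^t    t·PV
  1       875.00       865.9080       865.9080
  2       875.00       856.9104     1,713.8208
  3       875.00       848.0063     2,544.0190
  4       875.00       839.1948     3,356.7792
  5    25,875.00    24,558.3265   122,791.6326
  Σ                 27,968.3460   131,272.1596
Price P = Σ PV = 27,968.3460.
Macaulay duration = Σ(t·PV) / P = 131,272.1596 / 27,968.3460 = 4.69360 years.

4.69 years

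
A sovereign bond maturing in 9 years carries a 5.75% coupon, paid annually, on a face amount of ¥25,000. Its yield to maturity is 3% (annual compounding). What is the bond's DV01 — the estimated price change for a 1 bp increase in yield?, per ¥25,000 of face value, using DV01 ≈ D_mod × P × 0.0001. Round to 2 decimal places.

Periodic yield y = 0.03.
  t   CF        PV=CF/(1+0.03)^t    t·PV
  1     1,437.50     1,395.6311     1,395.6311
  2     1,437.50     1,354.9816     2,709.9632
  3     1,437.50     1,315.5161     3,946.5484
  4     1,437.50     1,277.2001     5,108.8005
  5     1,437.50     1,240.0001     6,200.0006
  6     1,437.50     1,203.8836     7,223.3017
  7     1,437.50     1,168.8190     8,181.7333
  8     1,437.50     1,134.7758     9,078.2062
  9    26,437.50    20,262.1424   182,359.2813
  Σ                 30,352.9499   226,203.4664
P = 30,352.9499; D_Mac = 7.45244 yrs; D_mod = 7.23538 yrs.
DV01 ≈ 7.23538 × 30,352.9499 × 0.0001 = 21.961502.

¥21.96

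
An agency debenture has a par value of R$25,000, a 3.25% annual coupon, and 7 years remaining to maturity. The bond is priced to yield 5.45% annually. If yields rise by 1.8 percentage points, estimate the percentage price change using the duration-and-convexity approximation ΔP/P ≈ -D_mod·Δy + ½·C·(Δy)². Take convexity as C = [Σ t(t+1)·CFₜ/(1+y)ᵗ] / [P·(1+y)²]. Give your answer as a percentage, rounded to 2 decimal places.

-10.08%

With y = 0.0545:
  t   CF        PV=CF/(1+0.0545)^t    t·PV        t(t+1)·PV
  1       812.50       770.5073       770.5073       1,541.0147
  2       812.50       730.6850     1,461.3700       4,384.1101
  3       812.50       692.9208     2,078.7625       8,315.0500
  4       812.50       657.1084     2,628.4337      13,142.1684
  5       812.50       623.1469     3,115.7346      18,694.4074
  6       812.50       590.9406     3,545.6439      24,819.5073
  7    25,812.50    17,803.4423   124,624.0958     996,992.7667
  Σ                 21,868.7514   138,224.5479   1,067,889.0247
P = 21,868.7514; D_Mac = 6.32064 yrs; D_mod = 5.99397 yrs; C = 43.91460.
Duration effect: -5.99397 × (+0.018) = -0.107891
Convexity effect: 0.5 × 43.91460 × (0.018)² = +0.0071142
ΔP/P ≈ -0.107891 + 0.0071142 = -0.100777 = -10.0777%.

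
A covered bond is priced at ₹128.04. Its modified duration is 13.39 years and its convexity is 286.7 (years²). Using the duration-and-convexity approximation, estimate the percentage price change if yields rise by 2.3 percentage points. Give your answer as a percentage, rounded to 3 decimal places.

-23.214%

Duration effect: -D_mod·Δy = -13.39 × (+0.023) = -0.307970
Convexity effect: ½·C·(Δy)² = 0.5 × 286.7 × (0.023)² = +0.07583215
ΔP/P ≈ -0.307970 + 0.07583215 = -0.23213785
= -23.213785%.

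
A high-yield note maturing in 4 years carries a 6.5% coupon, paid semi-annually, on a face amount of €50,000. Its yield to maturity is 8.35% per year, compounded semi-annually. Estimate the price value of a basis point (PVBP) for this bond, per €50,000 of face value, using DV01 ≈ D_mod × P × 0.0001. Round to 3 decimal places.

€16.075

Periodic yield y = 0.04175.
  t   CF        PV=CF/(1+0.04175)^t    t·PV
  1     1,625.00     1,559.8752     1,559.8752
  2     1,625.00     1,497.3604     2,994.7208
  3     1,625.00     1,437.3510     4,312.0530
  4     1,625.00     1,379.7466     5,518.9864
  5     1,625.00     1,324.4508     6,622.2538
  6     1,625.00     1,271.3710     7,628.2262
  7     1,625.00     1,220.4186     8,542.9299
  8    51,625.00    37,217.9109   297,743.2871
  Σ                 46,908.4845   334,922.3324
P = 46,908.4845; D_Mac = 7.13991 half-year periods = 3.56995 yrs; D_mod = 3.42688 yrs.
DV01 ≈ 3.42688 × 46,908.4845 × 0.0001 = 16.074986.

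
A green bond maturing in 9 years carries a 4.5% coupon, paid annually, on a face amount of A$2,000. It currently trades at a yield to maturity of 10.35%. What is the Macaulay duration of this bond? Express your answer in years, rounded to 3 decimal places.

7.221 years

Periodic yield y = 0.1035. Discount each cash flow and weight by its year:
  t   CF        PV=CF/(1+0.1035)^t    t·PV
  1        90.00        81.5587        81.5587
  2        90.00        73.9091       147.8182
  3        90.00        66.9770       200.9309
  4        90.00        60.6950       242.7801
  5        90.00        55.0023       275.0115
  6        90.00        49.8435       299.0610
  7        90.00        45.1685       316.1798
  8        90.00        40.9321       327.4566
  9     2,090.00       861.3809     7,752.4283
  Σ                  1,335.4671     9,643.2251
Price P = Σ PV = 1,335.4671.
Macaulay duration = Σ(t·PV) / P = 9,643.2251 / 1,335.4671 = 7.22086 years.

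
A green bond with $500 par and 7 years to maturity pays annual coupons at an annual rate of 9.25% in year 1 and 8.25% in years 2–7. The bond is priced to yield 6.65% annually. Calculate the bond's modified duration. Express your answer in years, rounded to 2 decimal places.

5.26 years

Periodic yield y = 0.0665. First find Macaulay duration:
  t   CF        PV=CF/(1+0.0665)^t    t·PV
  1        46.25        43.3662        43.3662
  2        41.25        36.2662        72.5324
  3        41.25        34.0049       102.0147
  4        41.25        31.8846       127.5383
  5        41.25        29.8965       149.4823
  6        41.25        28.0323       168.1938
  7       541.25       344.8831     2,414.1816
  Σ                    548.3337     3,077.3092
P = 548.3337; Macaulay duration = 3,077.3092 / 548.3337 = 5.61211 years.
Modified duration = D_Mac / (1 + y) = 5.61211 / 1.0665 = 5.26218 years.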